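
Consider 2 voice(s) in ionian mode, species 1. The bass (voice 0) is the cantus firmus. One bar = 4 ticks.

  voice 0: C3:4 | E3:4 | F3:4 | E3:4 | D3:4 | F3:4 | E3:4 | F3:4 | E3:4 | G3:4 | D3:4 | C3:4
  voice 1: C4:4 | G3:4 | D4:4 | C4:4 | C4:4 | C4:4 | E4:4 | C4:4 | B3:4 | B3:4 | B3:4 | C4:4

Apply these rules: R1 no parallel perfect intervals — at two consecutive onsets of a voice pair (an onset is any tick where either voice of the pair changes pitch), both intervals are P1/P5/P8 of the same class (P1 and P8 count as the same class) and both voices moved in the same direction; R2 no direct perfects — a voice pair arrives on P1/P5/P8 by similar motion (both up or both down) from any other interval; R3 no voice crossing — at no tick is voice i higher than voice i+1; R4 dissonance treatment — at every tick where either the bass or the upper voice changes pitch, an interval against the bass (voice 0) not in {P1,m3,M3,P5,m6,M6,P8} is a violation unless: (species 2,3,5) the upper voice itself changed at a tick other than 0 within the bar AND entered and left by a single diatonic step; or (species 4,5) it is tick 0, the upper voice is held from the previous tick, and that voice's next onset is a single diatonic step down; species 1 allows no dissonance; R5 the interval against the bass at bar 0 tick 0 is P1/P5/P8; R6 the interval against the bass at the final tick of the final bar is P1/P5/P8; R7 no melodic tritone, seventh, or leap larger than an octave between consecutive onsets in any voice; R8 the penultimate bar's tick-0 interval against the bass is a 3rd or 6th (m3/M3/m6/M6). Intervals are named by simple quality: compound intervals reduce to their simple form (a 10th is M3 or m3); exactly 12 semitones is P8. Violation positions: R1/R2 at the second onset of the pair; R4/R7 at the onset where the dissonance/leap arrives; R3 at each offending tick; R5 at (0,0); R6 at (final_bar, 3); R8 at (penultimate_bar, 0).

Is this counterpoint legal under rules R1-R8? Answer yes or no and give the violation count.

No (2 violations)

bar 0: v0=C3 v1=C4 (P8)
bar 1: v0=E3 v1=G3 (m3)
bar 2: v0=F3 v1=D4 (M6)
bar 3: v0=E3 v1=C4 (m6)
bar 4: v0=D3 v1=C4 (m7)
bar 5: v0=F3 v1=C4 (P5)
bar 6: v0=E3 v1=E4 (P8)
bar 7: v0=F3 v1=C4 (P5)
bar 8: v0=E3 v1=B3 (P5)
bar 9: v0=G3 v1=B3 (M3)
bar 10: v0=D3 v1=B3 (M6)
bar 11: v0=C3 v1=C4 (P8)
  R4 @ bar4.0: D3/C4 m7 untreated
  R1 @ bar8.0: F3/C4 P5 -> E3/B3 P5 similar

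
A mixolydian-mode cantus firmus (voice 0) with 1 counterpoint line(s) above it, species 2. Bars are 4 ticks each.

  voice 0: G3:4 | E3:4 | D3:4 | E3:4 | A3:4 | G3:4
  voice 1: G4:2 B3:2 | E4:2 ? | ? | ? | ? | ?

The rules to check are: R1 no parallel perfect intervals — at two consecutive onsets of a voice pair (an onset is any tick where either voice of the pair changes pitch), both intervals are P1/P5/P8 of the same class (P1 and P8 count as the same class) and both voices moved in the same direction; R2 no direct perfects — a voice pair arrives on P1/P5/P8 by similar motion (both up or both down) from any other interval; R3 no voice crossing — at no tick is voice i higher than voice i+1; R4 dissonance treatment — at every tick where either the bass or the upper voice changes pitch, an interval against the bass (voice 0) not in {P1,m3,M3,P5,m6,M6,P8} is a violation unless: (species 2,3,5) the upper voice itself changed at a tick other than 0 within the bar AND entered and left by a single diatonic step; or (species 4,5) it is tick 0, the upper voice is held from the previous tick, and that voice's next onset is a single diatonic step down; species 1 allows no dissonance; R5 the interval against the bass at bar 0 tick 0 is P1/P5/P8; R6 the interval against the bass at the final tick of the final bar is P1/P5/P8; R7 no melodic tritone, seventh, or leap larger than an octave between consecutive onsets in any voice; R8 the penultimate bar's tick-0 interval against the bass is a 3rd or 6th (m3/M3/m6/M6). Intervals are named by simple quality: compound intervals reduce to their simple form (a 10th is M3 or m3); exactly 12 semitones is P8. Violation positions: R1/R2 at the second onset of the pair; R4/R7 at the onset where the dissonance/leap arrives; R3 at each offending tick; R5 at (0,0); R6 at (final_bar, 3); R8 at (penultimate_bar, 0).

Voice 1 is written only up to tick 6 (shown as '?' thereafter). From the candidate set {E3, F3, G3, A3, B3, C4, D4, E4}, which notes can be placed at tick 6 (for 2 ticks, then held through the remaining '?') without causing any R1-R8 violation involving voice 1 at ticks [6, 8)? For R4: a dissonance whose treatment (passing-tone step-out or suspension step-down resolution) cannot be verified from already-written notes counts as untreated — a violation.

{B3, C4, E3, E4, G3}

E3: legal
F3: violates R4,R7
G3: legal
A3: violates R4
B3: legal
C4: legal
D4: violates R4
E4: legal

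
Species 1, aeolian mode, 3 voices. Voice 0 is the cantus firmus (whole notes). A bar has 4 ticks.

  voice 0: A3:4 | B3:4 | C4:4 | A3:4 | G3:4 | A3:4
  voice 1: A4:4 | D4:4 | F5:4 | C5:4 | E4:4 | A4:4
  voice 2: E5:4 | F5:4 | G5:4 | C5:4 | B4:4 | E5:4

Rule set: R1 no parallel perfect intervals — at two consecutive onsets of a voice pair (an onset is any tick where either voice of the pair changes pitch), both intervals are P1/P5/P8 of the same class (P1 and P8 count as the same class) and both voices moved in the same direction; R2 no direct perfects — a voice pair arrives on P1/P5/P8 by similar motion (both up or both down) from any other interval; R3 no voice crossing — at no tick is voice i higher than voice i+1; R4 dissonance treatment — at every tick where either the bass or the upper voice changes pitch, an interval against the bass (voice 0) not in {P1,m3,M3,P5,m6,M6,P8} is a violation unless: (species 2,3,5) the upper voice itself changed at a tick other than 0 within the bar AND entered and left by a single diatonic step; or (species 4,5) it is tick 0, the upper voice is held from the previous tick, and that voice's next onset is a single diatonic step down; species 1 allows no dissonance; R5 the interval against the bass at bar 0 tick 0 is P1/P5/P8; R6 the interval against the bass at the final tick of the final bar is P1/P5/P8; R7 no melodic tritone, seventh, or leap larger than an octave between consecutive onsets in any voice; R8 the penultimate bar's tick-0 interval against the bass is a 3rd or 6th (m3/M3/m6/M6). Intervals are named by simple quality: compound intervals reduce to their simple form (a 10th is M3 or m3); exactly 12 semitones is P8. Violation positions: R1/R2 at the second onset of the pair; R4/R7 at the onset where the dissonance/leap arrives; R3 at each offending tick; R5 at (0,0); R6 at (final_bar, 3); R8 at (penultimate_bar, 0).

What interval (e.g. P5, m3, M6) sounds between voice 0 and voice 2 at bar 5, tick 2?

voice 0=A3 voice 2=E5 -> P5

P5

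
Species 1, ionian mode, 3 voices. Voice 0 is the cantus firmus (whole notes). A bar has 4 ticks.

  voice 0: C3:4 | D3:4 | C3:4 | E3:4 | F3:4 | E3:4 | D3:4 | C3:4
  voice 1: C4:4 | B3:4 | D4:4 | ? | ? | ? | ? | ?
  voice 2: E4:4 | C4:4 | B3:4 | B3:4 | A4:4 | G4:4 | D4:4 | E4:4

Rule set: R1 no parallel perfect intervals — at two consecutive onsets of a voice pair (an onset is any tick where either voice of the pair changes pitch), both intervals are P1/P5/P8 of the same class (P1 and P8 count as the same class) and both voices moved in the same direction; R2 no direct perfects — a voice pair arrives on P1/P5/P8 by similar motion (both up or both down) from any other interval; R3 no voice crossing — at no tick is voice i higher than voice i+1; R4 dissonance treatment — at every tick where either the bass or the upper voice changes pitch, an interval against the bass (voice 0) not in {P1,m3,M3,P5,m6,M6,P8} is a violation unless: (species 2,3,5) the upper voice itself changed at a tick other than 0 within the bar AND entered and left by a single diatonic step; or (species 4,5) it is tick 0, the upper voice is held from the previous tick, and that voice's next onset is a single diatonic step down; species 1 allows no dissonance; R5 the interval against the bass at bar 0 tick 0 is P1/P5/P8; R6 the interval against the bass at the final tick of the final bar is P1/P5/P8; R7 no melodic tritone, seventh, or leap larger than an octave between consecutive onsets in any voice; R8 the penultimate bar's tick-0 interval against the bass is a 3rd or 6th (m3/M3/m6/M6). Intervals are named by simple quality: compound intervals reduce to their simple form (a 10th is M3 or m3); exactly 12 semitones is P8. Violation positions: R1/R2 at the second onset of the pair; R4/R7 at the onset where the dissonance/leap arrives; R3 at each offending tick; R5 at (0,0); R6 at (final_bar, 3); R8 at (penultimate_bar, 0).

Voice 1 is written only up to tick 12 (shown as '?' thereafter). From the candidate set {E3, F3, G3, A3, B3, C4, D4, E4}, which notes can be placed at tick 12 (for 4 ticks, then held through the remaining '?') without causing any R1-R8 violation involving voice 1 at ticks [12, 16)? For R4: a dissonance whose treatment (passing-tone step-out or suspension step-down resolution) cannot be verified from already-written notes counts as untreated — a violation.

E3: violates R7
F3: violates R4
G3: legal
A3: violates R4
B3: legal
C4: violates R3
D4: violates R3,R4
E4: violates R2,R3

{B3, G3}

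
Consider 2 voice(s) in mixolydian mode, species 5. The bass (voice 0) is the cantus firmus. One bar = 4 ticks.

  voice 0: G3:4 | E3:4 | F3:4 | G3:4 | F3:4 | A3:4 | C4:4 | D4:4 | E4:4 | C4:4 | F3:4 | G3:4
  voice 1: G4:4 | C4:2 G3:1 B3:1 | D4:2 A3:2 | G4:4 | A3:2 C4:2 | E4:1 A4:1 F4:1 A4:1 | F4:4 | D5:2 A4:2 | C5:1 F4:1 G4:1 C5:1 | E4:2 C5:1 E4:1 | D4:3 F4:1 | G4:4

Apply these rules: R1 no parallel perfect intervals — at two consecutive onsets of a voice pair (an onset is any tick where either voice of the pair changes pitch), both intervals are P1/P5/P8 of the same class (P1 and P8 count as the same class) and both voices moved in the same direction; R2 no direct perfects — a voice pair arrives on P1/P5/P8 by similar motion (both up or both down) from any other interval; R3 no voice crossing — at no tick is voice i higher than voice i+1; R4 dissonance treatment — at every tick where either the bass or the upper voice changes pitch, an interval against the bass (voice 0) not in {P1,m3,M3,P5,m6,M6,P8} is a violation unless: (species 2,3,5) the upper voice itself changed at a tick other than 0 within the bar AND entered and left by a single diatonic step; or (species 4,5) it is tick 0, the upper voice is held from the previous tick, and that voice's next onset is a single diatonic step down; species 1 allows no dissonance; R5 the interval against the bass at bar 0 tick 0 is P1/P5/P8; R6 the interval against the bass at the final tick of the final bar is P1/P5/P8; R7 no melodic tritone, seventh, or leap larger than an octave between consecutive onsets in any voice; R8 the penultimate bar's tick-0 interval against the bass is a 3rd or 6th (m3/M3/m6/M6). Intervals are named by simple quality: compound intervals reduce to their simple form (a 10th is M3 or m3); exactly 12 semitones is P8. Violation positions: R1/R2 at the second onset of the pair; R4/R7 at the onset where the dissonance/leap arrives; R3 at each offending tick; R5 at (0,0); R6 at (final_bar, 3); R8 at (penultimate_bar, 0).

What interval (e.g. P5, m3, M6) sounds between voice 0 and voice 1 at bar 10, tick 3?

P8

voice 0=F3 voice 1=F4 -> P8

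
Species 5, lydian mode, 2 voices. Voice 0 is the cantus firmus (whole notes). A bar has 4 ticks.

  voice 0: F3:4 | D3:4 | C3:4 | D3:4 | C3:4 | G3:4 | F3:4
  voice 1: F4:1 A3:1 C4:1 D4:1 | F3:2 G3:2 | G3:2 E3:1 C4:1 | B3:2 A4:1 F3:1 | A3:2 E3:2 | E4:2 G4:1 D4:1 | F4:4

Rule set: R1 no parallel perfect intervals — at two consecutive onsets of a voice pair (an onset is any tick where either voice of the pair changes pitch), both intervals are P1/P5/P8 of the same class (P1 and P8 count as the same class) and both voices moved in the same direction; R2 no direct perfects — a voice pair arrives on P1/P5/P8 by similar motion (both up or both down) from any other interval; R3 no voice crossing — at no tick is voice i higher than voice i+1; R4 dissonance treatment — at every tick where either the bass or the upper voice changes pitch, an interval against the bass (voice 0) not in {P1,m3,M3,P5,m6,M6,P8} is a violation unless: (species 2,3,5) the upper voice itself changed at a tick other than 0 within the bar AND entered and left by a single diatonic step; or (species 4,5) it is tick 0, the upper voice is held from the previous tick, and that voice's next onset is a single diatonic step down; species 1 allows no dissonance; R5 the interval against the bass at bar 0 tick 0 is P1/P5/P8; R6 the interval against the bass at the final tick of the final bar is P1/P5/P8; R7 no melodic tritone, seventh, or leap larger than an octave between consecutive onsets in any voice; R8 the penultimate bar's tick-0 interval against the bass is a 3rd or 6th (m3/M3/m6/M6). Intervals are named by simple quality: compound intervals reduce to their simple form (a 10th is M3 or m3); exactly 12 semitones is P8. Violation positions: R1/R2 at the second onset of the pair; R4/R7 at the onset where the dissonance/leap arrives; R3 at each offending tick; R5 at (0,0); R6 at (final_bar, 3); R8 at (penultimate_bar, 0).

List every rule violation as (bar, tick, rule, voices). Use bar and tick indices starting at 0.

bar 0: v0=F3 v1=F4 downbeat P8
bar 1: v0=D3 v1=F3 downbeat m3
bar 2: v0=C3 v1=G3 downbeat P5
bar 3: v0=D3 v1=B3 downbeat M6
bar 4: v0=C3 v1=A3 downbeat M6
bar 5: v0=G3 v1=E4 downbeat M6
bar 6: v0=F3 v1=F4 downbeat P8
  -> R4 @ bar 1 tick 2 v(0, 1): D3/G3 P4 untreated
  -> R7 @ bar 3 tick 2 v(1,): B3->A4 leap 10st
  -> R7 @ bar 3 tick 3 v(1,): A4->F3 leap 16st

(1, 2, R4, (0, 1))
(3, 2, R7, (1,))
(3, 3, R7, (1,))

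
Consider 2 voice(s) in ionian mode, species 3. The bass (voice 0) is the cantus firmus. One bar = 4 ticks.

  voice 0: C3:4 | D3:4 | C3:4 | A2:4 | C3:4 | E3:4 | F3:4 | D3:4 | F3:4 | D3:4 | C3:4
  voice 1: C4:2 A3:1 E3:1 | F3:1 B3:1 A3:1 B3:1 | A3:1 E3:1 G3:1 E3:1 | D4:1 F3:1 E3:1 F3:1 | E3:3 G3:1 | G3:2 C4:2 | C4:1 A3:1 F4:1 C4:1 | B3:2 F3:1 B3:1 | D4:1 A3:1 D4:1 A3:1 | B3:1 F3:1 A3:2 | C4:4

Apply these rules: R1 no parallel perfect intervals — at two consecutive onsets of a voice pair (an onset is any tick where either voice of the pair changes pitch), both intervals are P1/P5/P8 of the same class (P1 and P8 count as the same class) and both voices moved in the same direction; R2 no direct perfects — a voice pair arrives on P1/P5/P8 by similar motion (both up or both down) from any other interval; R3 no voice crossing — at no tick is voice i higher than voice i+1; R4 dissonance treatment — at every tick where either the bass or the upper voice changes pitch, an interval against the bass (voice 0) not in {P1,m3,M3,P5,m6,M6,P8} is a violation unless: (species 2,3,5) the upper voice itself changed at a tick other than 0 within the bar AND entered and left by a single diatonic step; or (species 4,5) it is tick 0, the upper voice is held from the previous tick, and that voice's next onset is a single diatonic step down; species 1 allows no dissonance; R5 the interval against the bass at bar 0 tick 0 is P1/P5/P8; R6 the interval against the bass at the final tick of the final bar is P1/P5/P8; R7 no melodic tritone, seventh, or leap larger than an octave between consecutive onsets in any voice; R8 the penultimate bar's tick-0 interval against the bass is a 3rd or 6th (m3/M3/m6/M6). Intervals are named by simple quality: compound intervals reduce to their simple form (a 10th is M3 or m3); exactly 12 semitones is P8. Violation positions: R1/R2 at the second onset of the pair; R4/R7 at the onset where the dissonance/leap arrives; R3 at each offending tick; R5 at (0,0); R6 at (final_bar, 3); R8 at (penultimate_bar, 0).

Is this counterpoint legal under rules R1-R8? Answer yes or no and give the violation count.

No (6 violations)

bar 0: v0=C3 v1=C4 (P8)
bar 1: v0=D3 v1=F3 (m3)
bar 2: v0=C3 v1=A3 (M6)
bar 3: v0=A2 v1=D4 (P4)
bar 4: v0=C3 v1=E3 (M3)
bar 5: v0=E3 v1=G3 (m3)
bar 6: v0=F3 v1=C4 (P5)
bar 7: v0=D3 v1=B3 (M6)
bar 8: v0=F3 v1=D4 (M6)
bar 9: v0=D3 v1=B3 (M6)
bar 10: v0=C3 v1=C4 (P8)
  R7 @ bar1.1: F3->B3 leap 6st
  R4 @ bar3.0: A2/D4 P4 untreated
  R7 @ bar3.0: E3->D4 leap 10st
  R7 @ bar7.2: B3->F3 leap 6st
  R7 @ bar7.3: F3->B3 leap 6st
  R7 @ bar9.1: B3->F3 leap 6st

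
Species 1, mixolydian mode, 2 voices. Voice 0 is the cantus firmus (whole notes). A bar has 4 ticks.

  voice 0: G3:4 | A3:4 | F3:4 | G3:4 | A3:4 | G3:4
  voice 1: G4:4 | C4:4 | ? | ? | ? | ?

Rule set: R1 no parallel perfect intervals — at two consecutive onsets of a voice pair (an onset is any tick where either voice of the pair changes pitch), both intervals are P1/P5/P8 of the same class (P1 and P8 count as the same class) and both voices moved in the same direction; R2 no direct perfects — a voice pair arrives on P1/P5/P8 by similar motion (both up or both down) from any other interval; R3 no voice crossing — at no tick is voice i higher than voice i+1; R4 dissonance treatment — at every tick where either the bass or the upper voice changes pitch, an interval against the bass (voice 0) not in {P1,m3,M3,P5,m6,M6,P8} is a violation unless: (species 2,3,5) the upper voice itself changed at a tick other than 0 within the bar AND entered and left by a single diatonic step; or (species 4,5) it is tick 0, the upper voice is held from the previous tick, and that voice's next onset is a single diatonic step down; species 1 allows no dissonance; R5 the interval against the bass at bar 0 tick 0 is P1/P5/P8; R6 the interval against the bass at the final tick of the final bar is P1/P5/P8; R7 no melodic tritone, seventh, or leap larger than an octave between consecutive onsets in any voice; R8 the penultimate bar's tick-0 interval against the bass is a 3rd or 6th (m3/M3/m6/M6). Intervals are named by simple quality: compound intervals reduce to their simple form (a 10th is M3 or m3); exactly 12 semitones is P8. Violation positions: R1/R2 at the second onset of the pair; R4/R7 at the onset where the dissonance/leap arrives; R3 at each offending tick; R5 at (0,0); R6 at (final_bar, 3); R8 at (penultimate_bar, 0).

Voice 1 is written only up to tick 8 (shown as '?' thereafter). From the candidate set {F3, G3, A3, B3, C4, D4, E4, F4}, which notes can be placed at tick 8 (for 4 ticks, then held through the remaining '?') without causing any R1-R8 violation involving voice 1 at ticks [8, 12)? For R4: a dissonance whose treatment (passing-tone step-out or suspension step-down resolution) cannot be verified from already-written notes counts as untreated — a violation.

F3: violates R2
G3: violates R4
A3: legal
B3: violates R4
C4: legal
D4: legal
E4: violates R4
F4: legal

{A3, C4, D4, F4}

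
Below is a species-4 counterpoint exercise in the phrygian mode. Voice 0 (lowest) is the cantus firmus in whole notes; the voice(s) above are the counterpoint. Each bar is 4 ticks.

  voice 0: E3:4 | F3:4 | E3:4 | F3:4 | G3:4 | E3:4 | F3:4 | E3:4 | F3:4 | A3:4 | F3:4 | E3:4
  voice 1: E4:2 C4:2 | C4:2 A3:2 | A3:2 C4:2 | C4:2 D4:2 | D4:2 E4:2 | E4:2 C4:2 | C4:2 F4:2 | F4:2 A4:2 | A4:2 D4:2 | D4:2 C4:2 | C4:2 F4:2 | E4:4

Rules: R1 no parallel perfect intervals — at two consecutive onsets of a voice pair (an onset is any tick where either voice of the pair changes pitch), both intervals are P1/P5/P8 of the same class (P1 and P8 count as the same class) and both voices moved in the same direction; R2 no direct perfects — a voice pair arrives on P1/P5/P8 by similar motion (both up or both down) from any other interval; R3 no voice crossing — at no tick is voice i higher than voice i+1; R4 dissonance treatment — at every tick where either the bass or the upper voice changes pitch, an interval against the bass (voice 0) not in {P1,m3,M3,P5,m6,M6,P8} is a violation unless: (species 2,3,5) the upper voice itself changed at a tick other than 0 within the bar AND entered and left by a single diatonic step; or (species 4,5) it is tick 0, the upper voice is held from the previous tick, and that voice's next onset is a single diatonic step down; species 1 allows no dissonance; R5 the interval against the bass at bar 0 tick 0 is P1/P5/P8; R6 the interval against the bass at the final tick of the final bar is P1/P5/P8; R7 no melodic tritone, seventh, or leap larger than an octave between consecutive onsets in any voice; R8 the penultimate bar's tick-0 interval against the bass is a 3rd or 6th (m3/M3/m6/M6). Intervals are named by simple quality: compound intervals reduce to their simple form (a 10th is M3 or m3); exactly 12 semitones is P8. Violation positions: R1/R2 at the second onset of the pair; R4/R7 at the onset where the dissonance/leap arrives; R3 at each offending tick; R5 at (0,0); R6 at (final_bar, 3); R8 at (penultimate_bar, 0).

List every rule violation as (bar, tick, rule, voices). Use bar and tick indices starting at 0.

(2, 0, R4, (0, 1))
(7, 0, R4, (0, 1))
(7, 2, R4, (0, 1))
(10, 0, R8, (0, 1))
(11, 0, R1, (0, 1))

bar 0: v0=E3 v1=E4 downbeat P8
bar 1: v0=F3 v1=C4 downbeat P5
bar 2: v0=E3 v1=A3 downbeat P4
bar 3: v0=F3 v1=C4 downbeat P5
bar 4: v0=G3 v1=D4 downbeat P5
bar 5: v0=E3 v1=E4 downbeat P8
bar 6: v0=F3 v1=C4 downbeat P5
bar 7: v0=E3 v1=F4 downbeat m2
bar 8: v0=F3 v1=A4 downbeat M3
bar 9: v0=A3 v1=D4 downbeat P4
bar 10: v0=F3 v1=C4 downbeat P5
bar 11: v0=E3 v1=E4 downbeat P8
  -> R4 @ bar 2 tick 0 v(0, 1): E3/A3 P4 untreated
  -> R4 @ bar 7 tick 0 v(0, 1): E3/F4 m2 untreated
  -> R4 @ bar 7 tick 2 v(0, 1): E3/A4 P4 untreated
  -> R8 @ bar 10 tick 0 v(0, 1): penult P5 not 3rd/6th
  -> R1 @ bar 11 tick 0 v(0, 1): F3/F4 P8 -> E3/E4 P8 similar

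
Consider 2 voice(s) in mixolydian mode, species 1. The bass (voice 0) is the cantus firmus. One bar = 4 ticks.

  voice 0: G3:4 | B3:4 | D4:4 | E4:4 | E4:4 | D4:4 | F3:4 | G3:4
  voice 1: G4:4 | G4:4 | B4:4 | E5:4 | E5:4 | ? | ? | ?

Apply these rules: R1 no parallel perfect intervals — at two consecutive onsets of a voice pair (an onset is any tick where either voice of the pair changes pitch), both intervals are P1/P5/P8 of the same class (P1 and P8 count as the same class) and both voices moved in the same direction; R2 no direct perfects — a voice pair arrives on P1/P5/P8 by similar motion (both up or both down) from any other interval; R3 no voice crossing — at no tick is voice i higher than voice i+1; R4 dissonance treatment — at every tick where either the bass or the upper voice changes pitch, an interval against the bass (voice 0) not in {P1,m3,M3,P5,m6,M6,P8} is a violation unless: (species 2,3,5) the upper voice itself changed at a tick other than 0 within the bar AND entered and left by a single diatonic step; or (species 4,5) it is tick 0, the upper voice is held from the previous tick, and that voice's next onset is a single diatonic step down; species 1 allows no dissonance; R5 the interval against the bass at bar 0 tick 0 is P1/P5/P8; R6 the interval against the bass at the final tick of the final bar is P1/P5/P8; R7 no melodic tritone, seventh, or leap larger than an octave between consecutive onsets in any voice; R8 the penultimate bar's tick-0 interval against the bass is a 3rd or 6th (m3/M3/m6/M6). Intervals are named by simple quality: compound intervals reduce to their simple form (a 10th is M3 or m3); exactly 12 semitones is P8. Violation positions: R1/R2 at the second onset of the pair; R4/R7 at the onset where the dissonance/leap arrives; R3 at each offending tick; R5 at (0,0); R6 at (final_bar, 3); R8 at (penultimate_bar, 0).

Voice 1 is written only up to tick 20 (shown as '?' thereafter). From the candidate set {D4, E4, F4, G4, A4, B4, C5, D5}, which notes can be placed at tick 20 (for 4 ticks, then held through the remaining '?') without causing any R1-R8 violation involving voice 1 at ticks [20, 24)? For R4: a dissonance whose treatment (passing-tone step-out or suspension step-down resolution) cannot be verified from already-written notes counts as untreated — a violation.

D4: violates R1,R7
E4: violates R4
F4: violates R7
G4: violates R4
A4: violates R2
B4: legal
C5: violates R4
D5: violates R1

{B4}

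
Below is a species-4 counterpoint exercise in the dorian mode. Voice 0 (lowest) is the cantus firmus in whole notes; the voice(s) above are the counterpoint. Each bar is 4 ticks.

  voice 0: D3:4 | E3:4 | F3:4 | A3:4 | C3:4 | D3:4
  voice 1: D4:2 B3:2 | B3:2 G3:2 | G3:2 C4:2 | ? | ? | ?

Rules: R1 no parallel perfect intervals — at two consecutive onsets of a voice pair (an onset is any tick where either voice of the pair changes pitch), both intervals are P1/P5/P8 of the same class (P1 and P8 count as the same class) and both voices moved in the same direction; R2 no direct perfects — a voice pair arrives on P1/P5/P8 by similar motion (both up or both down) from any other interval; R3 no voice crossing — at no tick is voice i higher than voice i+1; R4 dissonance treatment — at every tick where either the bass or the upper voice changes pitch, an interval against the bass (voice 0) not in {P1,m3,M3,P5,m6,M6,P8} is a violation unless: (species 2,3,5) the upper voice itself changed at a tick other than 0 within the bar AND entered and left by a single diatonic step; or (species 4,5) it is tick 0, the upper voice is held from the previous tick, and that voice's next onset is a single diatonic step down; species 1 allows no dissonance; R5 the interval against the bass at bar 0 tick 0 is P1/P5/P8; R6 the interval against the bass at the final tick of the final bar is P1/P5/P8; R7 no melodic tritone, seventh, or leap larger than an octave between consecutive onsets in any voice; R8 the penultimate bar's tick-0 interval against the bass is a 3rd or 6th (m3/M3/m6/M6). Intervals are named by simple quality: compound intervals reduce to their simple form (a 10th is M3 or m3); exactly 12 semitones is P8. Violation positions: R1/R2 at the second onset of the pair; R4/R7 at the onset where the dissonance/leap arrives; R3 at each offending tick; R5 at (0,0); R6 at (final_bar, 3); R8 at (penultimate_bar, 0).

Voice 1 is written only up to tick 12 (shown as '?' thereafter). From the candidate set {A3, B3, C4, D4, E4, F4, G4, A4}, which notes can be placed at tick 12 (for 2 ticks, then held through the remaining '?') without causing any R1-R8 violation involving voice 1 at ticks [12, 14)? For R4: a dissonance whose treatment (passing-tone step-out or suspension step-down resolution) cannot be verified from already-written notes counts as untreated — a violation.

{A3, C4, F4}

A3: legal
B3: violates R4
C4: legal
D4: violates R4
E4: violates R1
F4: legal
G4: violates R4
A4: violates R2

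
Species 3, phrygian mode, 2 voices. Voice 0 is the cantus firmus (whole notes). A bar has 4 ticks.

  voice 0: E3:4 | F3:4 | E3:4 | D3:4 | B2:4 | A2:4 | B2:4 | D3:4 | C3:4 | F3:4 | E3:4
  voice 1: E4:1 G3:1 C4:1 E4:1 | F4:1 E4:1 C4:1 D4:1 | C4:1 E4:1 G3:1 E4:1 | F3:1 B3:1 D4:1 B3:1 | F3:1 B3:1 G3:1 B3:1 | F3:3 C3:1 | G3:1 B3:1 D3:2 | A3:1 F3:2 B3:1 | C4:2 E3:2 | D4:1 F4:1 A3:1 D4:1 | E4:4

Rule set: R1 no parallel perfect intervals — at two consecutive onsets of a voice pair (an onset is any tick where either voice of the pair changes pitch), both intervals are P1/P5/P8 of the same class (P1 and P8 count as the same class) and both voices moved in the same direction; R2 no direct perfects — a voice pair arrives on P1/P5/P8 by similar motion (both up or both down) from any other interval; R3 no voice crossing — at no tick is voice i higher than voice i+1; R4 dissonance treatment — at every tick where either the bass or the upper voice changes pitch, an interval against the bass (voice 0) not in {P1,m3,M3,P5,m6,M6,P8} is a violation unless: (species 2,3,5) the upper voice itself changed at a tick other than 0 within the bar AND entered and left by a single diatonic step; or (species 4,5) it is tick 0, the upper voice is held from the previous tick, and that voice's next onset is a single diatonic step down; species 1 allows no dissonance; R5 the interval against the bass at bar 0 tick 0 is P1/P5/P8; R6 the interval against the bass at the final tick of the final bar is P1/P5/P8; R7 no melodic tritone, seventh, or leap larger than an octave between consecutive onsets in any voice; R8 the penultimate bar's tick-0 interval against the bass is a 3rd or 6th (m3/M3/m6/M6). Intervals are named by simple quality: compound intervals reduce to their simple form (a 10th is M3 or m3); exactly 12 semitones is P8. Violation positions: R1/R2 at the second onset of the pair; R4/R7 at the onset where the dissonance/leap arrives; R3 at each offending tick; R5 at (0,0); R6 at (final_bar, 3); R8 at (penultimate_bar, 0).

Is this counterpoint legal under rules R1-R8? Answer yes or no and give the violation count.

bar 0: v0=E3 v1=E4 (P8)
bar 1: v0=F3 v1=F4 (P8)
bar 2: v0=E3 v1=C4 (m6)
bar 3: v0=D3 v1=F3 (m3)
bar 4: v0=B2 v1=F3 (TT)
bar 5: v0=A2 v1=F3 (m6)
bar 6: v0=B2 v1=G3 (m6)
bar 7: v0=D3 v1=A3 (P5)
bar 8: v0=C3 v1=C4 (P8)
bar 9: v0=F3 v1=D4 (M6)
bar 10: v0=E3 v1=E4 (P8)
  R1 @ bar1.0: E3/E4 P8 -> F3/F4 P8 similar
  R4 @ bar1.1: F3/E4 M7 untreated
  R7 @ bar3.0: E4->F3 leap 11st
  R7 @ bar3.1: F3->B3 leap 6st
  R4 @ bar4.0: B2/F3 TT untreated
  R7 @ bar4.0: B3->F3 leap 6st
  R7 @ bar4.1: F3->B3 leap 6st
  R7 @ bar5.0: B3->F3 leap 6st
  R2 @ bar7.0: B2/D3 m3 -> D3/A3 P5 similar
  R7 @ bar7.3: F3->B3 leap 6st
  R7 @ bar9.0: E3->D4 leap 10st

No (11 violations)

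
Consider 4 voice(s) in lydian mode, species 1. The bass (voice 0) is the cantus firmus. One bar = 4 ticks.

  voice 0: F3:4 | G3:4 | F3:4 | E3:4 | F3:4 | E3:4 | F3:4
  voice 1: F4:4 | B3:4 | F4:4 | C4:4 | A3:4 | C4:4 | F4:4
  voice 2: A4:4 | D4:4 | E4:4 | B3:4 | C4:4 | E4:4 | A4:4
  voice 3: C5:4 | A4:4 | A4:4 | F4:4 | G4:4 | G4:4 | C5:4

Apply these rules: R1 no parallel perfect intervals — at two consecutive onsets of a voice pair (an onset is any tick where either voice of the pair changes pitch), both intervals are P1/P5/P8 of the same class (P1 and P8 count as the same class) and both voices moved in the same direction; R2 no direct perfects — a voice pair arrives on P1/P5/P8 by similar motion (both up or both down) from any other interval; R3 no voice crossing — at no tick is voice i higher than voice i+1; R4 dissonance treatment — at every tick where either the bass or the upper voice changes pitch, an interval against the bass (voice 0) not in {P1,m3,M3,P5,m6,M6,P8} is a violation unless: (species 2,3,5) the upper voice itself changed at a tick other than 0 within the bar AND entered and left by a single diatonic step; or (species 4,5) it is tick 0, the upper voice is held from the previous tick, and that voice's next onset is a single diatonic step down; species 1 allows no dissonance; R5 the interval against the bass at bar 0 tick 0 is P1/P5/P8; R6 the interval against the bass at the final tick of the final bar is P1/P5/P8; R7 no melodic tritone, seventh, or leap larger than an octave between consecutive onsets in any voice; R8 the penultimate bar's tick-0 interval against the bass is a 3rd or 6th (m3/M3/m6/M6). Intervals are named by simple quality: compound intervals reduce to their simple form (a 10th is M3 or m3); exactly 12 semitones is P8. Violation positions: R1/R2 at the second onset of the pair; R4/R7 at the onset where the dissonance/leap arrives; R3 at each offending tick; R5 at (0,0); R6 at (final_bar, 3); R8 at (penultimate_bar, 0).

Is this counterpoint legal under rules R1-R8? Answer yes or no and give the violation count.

No (24 violations)

bar 0: v0=F3 v1=F4 v2=A4 v3=C5 (P5)
bar 1: v0=G3 v1=B3 v2=D4 v3=A4 (M2)
bar 2: v0=F3 v1=F4 v2=E4 v3=A4 (M3)
bar 3: v0=E3 v1=C4 v2=B3 v3=F4 (m2)
bar 4: v0=F3 v1=A3 v2=C4 v3=G4 (M2)
bar 5: v0=E3 v1=C4 v2=E4 v3=G4 (m3)
bar 6: v0=F3 v1=F4 v2=A4 v3=C5 (P5)
  R5 @ bar0.0: opens on M3
  R2 @ bar1.0: A4/C5 m3 -> D4/A4 P5 similar
  R4 @ bar1.0: G3/A4 M2 untreated
  R7 @ bar1.0: F4->B3 leap 6st
  R3 @ bar2.0: F4 above E4
  R4 @ bar2.0: F3/E4 M7 untreated
  R7 @ bar2.0: B3->F4 leap 6st
  R3 @ bar2.1: F4 above E4
  R3 @ bar2.2: F4 above E4
  R3 @ bar2.3: F4 above E4
  R2 @ bar3.0: F3/E4 M7 -> E3/B3 P5 similar
  R3 @ bar3.0: C4 above B3
  R4 @ bar3.0: E3/F4 m2 untreated
  R3 @ bar3.1: C4 above B3
  R3 @ bar3.2: C4 above B3
  R3 @ bar3.3: C4 above B3
  R1 @ bar4.0: E3/B3 P5 -> F3/C4 P5 similar
  R2 @ bar4.0: B3/F4 TT -> C4/G4 P5 similar
  R4 @ bar4.0: F3/G4 M2 untreated
  R8 @ bar5.0: penult P8 not 3rd/6th
  R1 @ bar6.0: C4/G4 P5 -> F4/C5 P5 similar
  R2 @ bar6.0: E3/C4 m6 -> F3/F4 P8 similar
  R2 @ bar6.0: E3/G4 m3 -> F3/C5 P5 similar
  R6 @ bar6.3: closes on M3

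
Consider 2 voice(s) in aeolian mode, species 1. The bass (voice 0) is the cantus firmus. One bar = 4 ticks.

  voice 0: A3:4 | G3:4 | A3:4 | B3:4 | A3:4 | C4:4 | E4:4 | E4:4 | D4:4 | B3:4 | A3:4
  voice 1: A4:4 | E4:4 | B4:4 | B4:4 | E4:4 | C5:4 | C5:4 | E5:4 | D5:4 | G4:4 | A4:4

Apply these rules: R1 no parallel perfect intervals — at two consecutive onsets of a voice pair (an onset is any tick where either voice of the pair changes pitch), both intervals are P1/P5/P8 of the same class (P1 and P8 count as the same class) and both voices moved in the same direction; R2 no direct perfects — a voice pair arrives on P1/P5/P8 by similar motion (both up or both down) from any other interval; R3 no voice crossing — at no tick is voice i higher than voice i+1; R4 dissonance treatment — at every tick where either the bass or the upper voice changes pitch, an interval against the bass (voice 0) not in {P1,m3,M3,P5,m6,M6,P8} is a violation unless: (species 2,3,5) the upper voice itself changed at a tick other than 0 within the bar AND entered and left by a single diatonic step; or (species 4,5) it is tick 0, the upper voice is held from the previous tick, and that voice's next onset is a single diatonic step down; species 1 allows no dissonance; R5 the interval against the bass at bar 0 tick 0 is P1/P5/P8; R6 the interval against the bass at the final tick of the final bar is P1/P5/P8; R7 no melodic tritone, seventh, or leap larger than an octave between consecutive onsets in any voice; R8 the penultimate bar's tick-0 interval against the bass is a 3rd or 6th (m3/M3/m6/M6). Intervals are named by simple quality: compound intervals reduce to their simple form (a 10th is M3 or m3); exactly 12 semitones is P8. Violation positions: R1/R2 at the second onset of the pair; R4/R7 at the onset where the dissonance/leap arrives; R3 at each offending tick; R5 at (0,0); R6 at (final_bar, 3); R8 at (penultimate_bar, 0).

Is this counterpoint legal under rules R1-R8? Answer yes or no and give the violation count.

bar 0: v0=A3 v1=A4 (P8)
bar 1: v0=G3 v1=E4 (M6)
bar 2: v0=A3 v1=B4 (M2)
bar 3: v0=B3 v1=B4 (P8)
bar 4: v0=A3 v1=E4 (P5)
bar 5: v0=C4 v1=C5 (P8)
bar 6: v0=E4 v1=C5 (m6)
bar 7: v0=E4 v1=E5 (P8)
bar 8: v0=D4 v1=D5 (P8)
bar 9: v0=B3 v1=G4 (m6)
bar 10: v0=A3 v1=A4 (P8)
  R4 @ bar2.0: A3/B4 M2 untreated
  R2 @ bar4.0: B3/B4 P8 -> A3/E4 P5 similar
  R2 @ bar5.0: A3/E4 P5 -> C4/C5 P8 similar
  R1 @ bar8.0: E4/E5 P8 -> D4/D5 P8 similar

No (4 violations)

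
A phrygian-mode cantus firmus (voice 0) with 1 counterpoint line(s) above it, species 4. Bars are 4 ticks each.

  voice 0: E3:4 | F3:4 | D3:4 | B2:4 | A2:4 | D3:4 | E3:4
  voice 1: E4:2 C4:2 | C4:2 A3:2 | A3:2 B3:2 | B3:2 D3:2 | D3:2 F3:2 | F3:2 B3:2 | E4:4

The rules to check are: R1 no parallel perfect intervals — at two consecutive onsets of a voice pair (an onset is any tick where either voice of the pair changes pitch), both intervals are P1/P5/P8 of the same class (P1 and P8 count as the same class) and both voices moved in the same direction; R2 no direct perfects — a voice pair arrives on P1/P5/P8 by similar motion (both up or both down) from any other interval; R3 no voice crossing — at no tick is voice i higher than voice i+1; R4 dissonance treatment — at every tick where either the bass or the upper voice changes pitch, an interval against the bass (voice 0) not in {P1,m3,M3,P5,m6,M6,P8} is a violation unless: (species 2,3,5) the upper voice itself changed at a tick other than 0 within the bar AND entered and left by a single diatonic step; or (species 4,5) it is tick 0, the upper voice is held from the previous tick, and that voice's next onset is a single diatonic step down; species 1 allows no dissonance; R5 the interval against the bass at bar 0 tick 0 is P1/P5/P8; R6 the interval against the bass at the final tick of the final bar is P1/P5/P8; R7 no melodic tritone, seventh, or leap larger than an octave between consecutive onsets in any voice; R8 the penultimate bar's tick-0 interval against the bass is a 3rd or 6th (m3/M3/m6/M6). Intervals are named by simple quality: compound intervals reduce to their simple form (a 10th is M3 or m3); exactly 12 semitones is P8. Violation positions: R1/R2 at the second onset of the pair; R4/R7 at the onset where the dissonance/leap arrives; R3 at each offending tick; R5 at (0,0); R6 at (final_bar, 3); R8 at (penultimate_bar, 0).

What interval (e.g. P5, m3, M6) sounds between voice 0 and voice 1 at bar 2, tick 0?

voice 0=D3 voice 1=A3 -> P5

P5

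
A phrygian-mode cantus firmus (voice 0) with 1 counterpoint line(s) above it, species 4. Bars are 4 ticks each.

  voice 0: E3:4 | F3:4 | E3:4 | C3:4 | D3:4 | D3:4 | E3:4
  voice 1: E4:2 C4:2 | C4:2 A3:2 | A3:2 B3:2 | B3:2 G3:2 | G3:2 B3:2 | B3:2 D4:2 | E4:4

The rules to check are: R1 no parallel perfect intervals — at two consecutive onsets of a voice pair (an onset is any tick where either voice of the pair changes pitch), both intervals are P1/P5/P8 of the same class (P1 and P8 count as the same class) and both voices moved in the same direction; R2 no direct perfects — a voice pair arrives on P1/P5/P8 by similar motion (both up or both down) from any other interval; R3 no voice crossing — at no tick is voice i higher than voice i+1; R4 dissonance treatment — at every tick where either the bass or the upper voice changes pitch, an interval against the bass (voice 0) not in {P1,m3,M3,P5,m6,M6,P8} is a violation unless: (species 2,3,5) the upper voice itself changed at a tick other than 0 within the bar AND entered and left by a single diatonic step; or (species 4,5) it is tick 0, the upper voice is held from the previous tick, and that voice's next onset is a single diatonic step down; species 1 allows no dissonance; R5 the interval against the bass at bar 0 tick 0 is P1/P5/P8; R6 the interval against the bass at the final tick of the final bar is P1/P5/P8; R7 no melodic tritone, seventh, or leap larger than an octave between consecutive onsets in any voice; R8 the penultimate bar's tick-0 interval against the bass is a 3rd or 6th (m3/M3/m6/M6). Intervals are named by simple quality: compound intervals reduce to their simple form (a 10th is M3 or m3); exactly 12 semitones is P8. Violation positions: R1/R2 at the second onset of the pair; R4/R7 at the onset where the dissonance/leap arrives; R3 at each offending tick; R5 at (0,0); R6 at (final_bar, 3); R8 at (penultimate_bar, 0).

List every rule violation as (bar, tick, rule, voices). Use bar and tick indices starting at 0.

(2, 0, R4, (0, 1))
(3, 0, R4, (0, 1))
(4, 0, R4, (0, 1))
(6, 0, R1, (0, 1))

bar 0: v0=E3 v1=E4 downbeat P8
bar 1: v0=F3 v1=C4 downbeat P5
bar 2: v0=E3 v1=A3 downbeat P4
bar 3: v0=C3 v1=B3 downbeat M7
bar 4: v0=D3 v1=G3 downbeat P4
bar 5: v0=D3 v1=B3 downbeat M6
bar 6: v0=E3 v1=E4 downbeat P8
  -> R4 @ bar 2 tick 0 v(0, 1): E3/A3 P4 untreated
  -> R4 @ bar 3 tick 0 v(0, 1): C3/B3 M7 untreated
  -> R4 @ bar 4 tick 0 v(0, 1): D3/G3 P4 untreated
  -> R1 @ bar 6 tick 0 v(0, 1): D3/D4 P8 -> E3/E4 P8 similar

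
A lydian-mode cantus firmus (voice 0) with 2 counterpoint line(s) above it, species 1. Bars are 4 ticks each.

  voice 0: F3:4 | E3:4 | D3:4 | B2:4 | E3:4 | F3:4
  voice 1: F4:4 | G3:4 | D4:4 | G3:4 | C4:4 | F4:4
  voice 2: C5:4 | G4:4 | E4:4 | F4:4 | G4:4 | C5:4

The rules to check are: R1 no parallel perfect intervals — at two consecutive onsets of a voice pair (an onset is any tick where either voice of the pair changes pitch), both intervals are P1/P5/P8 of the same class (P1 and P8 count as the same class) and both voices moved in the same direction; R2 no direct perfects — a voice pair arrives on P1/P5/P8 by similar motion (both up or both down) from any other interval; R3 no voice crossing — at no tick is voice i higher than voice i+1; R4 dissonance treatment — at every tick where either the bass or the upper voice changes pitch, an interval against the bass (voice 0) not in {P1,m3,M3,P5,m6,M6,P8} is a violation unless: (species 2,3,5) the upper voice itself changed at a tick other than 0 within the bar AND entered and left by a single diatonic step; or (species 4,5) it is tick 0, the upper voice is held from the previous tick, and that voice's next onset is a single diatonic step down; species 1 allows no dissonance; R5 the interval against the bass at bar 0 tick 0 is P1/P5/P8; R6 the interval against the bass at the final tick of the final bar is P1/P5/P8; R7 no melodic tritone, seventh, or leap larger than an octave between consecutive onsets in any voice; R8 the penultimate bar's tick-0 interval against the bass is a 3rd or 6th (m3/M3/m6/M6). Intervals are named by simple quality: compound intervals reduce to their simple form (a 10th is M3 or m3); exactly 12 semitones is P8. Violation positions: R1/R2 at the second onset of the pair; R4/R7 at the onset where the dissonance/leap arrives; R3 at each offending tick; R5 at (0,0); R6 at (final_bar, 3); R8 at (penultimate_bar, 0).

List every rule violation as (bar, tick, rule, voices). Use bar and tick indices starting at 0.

bar 0: v0=F3 v1=F4 v2=C5 downbeat P5
bar 1: v0=E3 v1=G3 v2=G4 downbeat m3
bar 2: v0=D3 v1=D4 v2=E4 downbeat M2
bar 3: v0=B2 v1=G3 v2=F4 downbeat TT
bar 4: v0=E3 v1=C4 v2=G4 downbeat m3
bar 5: v0=F3 v1=F4 v2=C5 downbeat P5
  -> R2 @ bar 1 tick 0 v(1, 2): F4/C5 P5 -> G3/G4 P8 similar
  -> R7 @ bar 1 tick 0 v(1,): F4->G3 leap 10st
  -> R4 @ bar 2 tick 0 v(0, 2): D3/E4 M2 untreated
  -> R4 @ bar 3 tick 0 v(0, 2): B2/F4 TT untreated
  -> R2 @ bar 4 tick 0 v(1, 2): G3/F4 m7 -> C4/G4 P5 similar
  -> R1 @ bar 5 tick 0 v(1, 2): C4/G4 P5 -> F4/C5 P5 similar
  -> R2 @ bar 5 tick 0 v(0, 1): E3/C4 m6 -> F3/F4 P8 similar
  -> R2 @ bar 5 tick 0 v(0, 2): E3/G4 m3 -> F3/C5 P5 similar

(1, 0, R2, (1, 2))
(1, 0, R7, (1,))
(2, 0, R4, (0, 2))
(3, 0, R4, (0, 2))
(4, 0, R2, (1, 2))
(5, 0, R1, (1, 2))
(5, 0, R2, (0, 1))
(5, 0, R2, (0, 2))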